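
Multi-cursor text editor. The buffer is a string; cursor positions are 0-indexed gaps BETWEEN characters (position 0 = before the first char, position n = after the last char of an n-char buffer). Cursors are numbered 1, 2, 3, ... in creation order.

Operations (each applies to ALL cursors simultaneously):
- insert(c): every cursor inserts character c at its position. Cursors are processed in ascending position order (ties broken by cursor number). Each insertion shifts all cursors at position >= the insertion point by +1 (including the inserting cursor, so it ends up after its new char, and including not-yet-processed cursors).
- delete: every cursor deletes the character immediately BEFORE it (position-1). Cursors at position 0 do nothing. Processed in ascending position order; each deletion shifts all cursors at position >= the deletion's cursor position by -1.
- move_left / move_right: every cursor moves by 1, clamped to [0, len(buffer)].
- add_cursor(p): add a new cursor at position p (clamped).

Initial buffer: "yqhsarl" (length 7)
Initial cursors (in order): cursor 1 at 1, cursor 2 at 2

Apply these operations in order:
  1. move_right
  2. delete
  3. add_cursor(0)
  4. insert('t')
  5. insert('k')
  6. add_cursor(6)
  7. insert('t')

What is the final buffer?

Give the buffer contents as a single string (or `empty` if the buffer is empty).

Answer: tktyttktkttsarl

Derivation:
After op 1 (move_right): buffer="yqhsarl" (len 7), cursors c1@2 c2@3, authorship .......
After op 2 (delete): buffer="ysarl" (len 5), cursors c1@1 c2@1, authorship .....
After op 3 (add_cursor(0)): buffer="ysarl" (len 5), cursors c3@0 c1@1 c2@1, authorship .....
After op 4 (insert('t')): buffer="tyttsarl" (len 8), cursors c3@1 c1@4 c2@4, authorship 3.12....
After op 5 (insert('k')): buffer="tkyttkksarl" (len 11), cursors c3@2 c1@7 c2@7, authorship 33.1212....
After op 6 (add_cursor(6)): buffer="tkyttkksarl" (len 11), cursors c3@2 c4@6 c1@7 c2@7, authorship 33.1212....
After op 7 (insert('t')): buffer="tktyttktkttsarl" (len 15), cursors c3@3 c4@8 c1@11 c2@11, authorship 333.1214212....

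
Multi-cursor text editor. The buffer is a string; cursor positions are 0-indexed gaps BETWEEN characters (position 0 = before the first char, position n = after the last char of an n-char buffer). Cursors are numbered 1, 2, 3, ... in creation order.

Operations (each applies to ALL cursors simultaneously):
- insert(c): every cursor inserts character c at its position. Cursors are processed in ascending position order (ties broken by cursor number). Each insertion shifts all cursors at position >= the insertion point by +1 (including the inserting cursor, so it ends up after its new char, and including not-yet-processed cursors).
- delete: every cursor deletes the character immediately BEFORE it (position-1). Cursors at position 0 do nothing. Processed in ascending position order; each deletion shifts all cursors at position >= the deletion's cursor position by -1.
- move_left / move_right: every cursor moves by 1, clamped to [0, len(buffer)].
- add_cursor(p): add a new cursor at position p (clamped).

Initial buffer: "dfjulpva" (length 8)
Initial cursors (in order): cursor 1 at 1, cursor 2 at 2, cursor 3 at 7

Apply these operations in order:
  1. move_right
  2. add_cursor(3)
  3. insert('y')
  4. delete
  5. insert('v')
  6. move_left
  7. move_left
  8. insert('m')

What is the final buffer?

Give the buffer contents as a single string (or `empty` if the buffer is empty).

After op 1 (move_right): buffer="dfjulpva" (len 8), cursors c1@2 c2@3 c3@8, authorship ........
After op 2 (add_cursor(3)): buffer="dfjulpva" (len 8), cursors c1@2 c2@3 c4@3 c3@8, authorship ........
After op 3 (insert('y')): buffer="dfyjyyulpvay" (len 12), cursors c1@3 c2@6 c4@6 c3@12, authorship ..1.24.....3
After op 4 (delete): buffer="dfjulpva" (len 8), cursors c1@2 c2@3 c4@3 c3@8, authorship ........
After op 5 (insert('v')): buffer="dfvjvvulpvav" (len 12), cursors c1@3 c2@6 c4@6 c3@12, authorship ..1.24.....3
After op 6 (move_left): buffer="dfvjvvulpvav" (len 12), cursors c1@2 c2@5 c4@5 c3@11, authorship ..1.24.....3
After op 7 (move_left): buffer="dfvjvvulpvav" (len 12), cursors c1@1 c2@4 c4@4 c3@10, authorship ..1.24.....3
After op 8 (insert('m')): buffer="dmfvjmmvvulpvmav" (len 16), cursors c1@2 c2@7 c4@7 c3@14, authorship .1.1.2424....3.3

Answer: dmfvjmmvvulpvmav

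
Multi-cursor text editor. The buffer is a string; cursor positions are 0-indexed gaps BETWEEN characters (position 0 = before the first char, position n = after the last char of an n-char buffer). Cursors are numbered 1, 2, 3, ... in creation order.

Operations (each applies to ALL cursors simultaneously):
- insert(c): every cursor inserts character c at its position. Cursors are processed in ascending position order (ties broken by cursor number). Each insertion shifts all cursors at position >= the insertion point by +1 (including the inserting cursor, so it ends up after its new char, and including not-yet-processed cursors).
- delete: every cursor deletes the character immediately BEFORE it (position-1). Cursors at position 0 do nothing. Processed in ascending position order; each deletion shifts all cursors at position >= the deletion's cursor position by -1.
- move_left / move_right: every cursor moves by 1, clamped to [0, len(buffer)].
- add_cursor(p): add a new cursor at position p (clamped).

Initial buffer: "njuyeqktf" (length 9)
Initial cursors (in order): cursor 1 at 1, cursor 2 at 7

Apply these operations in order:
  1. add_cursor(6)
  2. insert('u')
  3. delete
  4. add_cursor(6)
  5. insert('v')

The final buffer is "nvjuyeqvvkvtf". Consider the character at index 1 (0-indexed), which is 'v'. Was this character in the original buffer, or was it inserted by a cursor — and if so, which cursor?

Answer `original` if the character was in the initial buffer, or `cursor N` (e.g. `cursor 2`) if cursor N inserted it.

Answer: cursor 1

Derivation:
After op 1 (add_cursor(6)): buffer="njuyeqktf" (len 9), cursors c1@1 c3@6 c2@7, authorship .........
After op 2 (insert('u')): buffer="nujuyequkutf" (len 12), cursors c1@2 c3@8 c2@10, authorship .1.....3.2..
After op 3 (delete): buffer="njuyeqktf" (len 9), cursors c1@1 c3@6 c2@7, authorship .........
After op 4 (add_cursor(6)): buffer="njuyeqktf" (len 9), cursors c1@1 c3@6 c4@6 c2@7, authorship .........
After op 5 (insert('v')): buffer="nvjuyeqvvkvtf" (len 13), cursors c1@2 c3@9 c4@9 c2@11, authorship .1.....34.2..
Authorship (.=original, N=cursor N): . 1 . . . . . 3 4 . 2 . .
Index 1: author = 1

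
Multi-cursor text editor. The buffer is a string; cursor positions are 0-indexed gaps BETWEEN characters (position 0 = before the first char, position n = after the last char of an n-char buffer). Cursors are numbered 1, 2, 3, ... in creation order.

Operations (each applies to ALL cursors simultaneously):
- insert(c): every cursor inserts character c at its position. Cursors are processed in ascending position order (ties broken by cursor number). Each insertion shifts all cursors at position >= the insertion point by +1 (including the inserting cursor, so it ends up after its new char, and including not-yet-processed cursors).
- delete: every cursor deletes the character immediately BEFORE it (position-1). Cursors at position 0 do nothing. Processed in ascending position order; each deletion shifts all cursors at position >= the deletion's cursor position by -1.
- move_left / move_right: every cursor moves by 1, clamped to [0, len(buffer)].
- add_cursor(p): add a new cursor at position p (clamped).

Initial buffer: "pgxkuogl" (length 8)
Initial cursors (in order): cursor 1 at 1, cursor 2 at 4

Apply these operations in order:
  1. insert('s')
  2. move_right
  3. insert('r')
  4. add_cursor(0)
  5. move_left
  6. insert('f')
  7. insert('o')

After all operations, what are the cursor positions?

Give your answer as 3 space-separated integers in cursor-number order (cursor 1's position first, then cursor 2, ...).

After op 1 (insert('s')): buffer="psgxksuogl" (len 10), cursors c1@2 c2@6, authorship .1...2....
After op 2 (move_right): buffer="psgxksuogl" (len 10), cursors c1@3 c2@7, authorship .1...2....
After op 3 (insert('r')): buffer="psgrxksurogl" (len 12), cursors c1@4 c2@9, authorship .1.1..2.2...
After op 4 (add_cursor(0)): buffer="psgrxksurogl" (len 12), cursors c3@0 c1@4 c2@9, authorship .1.1..2.2...
After op 5 (move_left): buffer="psgrxksurogl" (len 12), cursors c3@0 c1@3 c2@8, authorship .1.1..2.2...
After op 6 (insert('f')): buffer="fpsgfrxksufrogl" (len 15), cursors c3@1 c1@5 c2@11, authorship 3.1.11..2.22...
After op 7 (insert('o')): buffer="fopsgforxksuforogl" (len 18), cursors c3@2 c1@7 c2@14, authorship 33.1.111..2.222...

Answer: 7 14 2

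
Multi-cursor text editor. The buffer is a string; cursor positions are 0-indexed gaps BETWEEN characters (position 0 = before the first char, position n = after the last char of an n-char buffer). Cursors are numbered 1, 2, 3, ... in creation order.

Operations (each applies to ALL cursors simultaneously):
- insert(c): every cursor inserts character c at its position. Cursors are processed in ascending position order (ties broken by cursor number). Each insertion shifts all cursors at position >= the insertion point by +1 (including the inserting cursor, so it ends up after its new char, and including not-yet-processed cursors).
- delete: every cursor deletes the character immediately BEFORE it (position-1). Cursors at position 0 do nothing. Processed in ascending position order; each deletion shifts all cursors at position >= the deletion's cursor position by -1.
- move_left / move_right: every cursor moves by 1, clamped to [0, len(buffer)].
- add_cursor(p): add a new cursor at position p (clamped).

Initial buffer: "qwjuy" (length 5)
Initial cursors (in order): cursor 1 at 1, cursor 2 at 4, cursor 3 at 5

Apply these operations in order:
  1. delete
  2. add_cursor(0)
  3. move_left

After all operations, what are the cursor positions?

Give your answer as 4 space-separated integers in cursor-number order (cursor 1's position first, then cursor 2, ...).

Answer: 0 1 1 0

Derivation:
After op 1 (delete): buffer="wj" (len 2), cursors c1@0 c2@2 c3@2, authorship ..
After op 2 (add_cursor(0)): buffer="wj" (len 2), cursors c1@0 c4@0 c2@2 c3@2, authorship ..
After op 3 (move_left): buffer="wj" (len 2), cursors c1@0 c4@0 c2@1 c3@1, authorship ..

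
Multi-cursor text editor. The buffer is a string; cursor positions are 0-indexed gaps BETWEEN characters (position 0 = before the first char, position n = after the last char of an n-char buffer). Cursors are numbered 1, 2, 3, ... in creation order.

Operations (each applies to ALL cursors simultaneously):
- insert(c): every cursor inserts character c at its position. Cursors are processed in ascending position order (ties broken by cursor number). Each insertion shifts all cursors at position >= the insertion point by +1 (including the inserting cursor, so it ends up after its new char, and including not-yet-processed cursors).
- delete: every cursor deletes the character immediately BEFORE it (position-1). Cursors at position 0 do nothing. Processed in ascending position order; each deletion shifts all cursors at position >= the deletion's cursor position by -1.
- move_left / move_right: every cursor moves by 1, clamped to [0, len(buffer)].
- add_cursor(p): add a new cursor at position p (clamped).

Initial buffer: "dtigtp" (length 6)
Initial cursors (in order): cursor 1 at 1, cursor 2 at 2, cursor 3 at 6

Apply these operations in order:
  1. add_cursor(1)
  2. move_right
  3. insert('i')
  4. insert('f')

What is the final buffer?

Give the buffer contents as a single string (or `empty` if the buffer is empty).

After op 1 (add_cursor(1)): buffer="dtigtp" (len 6), cursors c1@1 c4@1 c2@2 c3@6, authorship ......
After op 2 (move_right): buffer="dtigtp" (len 6), cursors c1@2 c4@2 c2@3 c3@6, authorship ......
After op 3 (insert('i')): buffer="dtiiiigtpi" (len 10), cursors c1@4 c4@4 c2@6 c3@10, authorship ..14.2...3
After op 4 (insert('f')): buffer="dtiiffiifgtpif" (len 14), cursors c1@6 c4@6 c2@9 c3@14, authorship ..1414.22...33

Answer: dtiiffiifgtpif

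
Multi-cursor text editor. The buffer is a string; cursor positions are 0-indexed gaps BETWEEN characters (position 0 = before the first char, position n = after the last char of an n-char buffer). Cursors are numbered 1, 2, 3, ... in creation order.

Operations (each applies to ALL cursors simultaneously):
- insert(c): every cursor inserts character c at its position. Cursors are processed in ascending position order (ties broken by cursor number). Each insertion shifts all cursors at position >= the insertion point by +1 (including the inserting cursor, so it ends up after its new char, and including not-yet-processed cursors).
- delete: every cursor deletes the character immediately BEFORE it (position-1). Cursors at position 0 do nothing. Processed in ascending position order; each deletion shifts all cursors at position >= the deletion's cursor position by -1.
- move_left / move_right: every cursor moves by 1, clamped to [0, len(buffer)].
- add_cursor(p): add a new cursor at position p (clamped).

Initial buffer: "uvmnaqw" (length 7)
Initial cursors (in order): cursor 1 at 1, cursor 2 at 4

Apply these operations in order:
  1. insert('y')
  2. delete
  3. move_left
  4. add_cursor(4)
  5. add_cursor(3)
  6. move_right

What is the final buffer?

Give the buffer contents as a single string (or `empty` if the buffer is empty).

After op 1 (insert('y')): buffer="uyvmnyaqw" (len 9), cursors c1@2 c2@6, authorship .1...2...
After op 2 (delete): buffer="uvmnaqw" (len 7), cursors c1@1 c2@4, authorship .......
After op 3 (move_left): buffer="uvmnaqw" (len 7), cursors c1@0 c2@3, authorship .......
After op 4 (add_cursor(4)): buffer="uvmnaqw" (len 7), cursors c1@0 c2@3 c3@4, authorship .......
After op 5 (add_cursor(3)): buffer="uvmnaqw" (len 7), cursors c1@0 c2@3 c4@3 c3@4, authorship .......
After op 6 (move_right): buffer="uvmnaqw" (len 7), cursors c1@1 c2@4 c4@4 c3@5, authorship .......

Answer: uvmnaqw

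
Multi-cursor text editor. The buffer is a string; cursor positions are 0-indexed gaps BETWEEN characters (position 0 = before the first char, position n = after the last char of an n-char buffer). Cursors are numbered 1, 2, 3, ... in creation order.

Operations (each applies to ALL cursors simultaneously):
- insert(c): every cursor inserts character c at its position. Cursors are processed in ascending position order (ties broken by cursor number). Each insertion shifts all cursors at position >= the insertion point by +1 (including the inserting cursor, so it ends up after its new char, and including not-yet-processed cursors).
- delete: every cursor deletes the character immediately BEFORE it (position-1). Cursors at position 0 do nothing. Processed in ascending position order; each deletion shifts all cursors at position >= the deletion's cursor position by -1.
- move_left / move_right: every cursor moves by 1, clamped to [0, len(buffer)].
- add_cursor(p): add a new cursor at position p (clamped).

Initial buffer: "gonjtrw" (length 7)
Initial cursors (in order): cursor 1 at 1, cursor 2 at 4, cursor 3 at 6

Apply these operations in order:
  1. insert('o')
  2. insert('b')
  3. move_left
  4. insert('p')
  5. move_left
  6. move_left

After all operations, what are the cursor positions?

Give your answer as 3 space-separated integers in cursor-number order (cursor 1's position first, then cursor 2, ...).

Answer: 1 7 12

Derivation:
After op 1 (insert('o')): buffer="goonjotrow" (len 10), cursors c1@2 c2@6 c3@9, authorship .1...2..3.
After op 2 (insert('b')): buffer="gobonjobtrobw" (len 13), cursors c1@3 c2@8 c3@12, authorship .11...22..33.
After op 3 (move_left): buffer="gobonjobtrobw" (len 13), cursors c1@2 c2@7 c3@11, authorship .11...22..33.
After op 4 (insert('p')): buffer="gopbonjopbtropbw" (len 16), cursors c1@3 c2@9 c3@14, authorship .111...222..333.
After op 5 (move_left): buffer="gopbonjopbtropbw" (len 16), cursors c1@2 c2@8 c3@13, authorship .111...222..333.
After op 6 (move_left): buffer="gopbonjopbtropbw" (len 16), cursors c1@1 c2@7 c3@12, authorship .111...222..333.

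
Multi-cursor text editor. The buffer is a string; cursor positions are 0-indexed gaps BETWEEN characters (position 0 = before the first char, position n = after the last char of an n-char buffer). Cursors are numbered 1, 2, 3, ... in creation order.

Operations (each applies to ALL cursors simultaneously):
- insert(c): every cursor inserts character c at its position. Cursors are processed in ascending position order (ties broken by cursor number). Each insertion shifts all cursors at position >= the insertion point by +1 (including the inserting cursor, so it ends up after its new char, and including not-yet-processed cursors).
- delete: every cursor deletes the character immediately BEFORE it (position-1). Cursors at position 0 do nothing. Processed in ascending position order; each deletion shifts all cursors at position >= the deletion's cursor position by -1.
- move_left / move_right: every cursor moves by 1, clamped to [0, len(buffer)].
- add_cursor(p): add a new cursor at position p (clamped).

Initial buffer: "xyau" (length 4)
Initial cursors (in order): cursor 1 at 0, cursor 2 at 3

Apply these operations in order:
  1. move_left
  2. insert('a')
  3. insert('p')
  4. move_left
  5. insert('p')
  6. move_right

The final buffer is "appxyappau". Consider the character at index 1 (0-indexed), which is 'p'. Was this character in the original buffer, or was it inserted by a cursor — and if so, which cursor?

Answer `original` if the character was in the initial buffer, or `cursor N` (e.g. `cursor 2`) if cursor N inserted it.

Answer: cursor 1

Derivation:
After op 1 (move_left): buffer="xyau" (len 4), cursors c1@0 c2@2, authorship ....
After op 2 (insert('a')): buffer="axyaau" (len 6), cursors c1@1 c2@4, authorship 1..2..
After op 3 (insert('p')): buffer="apxyapau" (len 8), cursors c1@2 c2@6, authorship 11..22..
After op 4 (move_left): buffer="apxyapau" (len 8), cursors c1@1 c2@5, authorship 11..22..
After op 5 (insert('p')): buffer="appxyappau" (len 10), cursors c1@2 c2@7, authorship 111..222..
After op 6 (move_right): buffer="appxyappau" (len 10), cursors c1@3 c2@8, authorship 111..222..
Authorship (.=original, N=cursor N): 1 1 1 . . 2 2 2 . .
Index 1: author = 1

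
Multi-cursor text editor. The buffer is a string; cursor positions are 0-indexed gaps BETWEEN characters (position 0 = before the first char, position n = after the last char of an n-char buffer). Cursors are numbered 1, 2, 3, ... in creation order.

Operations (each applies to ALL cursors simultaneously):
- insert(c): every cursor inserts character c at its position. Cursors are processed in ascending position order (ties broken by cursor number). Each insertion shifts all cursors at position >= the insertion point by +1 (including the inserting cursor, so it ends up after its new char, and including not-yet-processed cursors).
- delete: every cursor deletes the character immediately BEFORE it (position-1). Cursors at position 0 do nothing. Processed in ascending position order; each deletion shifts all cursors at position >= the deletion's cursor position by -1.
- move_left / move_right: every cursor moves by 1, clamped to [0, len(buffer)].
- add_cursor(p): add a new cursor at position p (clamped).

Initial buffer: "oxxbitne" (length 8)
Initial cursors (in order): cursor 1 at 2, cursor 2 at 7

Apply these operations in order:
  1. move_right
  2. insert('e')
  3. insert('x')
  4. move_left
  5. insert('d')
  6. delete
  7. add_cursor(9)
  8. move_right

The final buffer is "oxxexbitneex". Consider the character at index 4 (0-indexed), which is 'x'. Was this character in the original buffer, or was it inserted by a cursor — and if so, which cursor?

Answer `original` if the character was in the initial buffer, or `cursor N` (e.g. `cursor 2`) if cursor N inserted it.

Answer: cursor 1

Derivation:
After op 1 (move_right): buffer="oxxbitne" (len 8), cursors c1@3 c2@8, authorship ........
After op 2 (insert('e')): buffer="oxxebitnee" (len 10), cursors c1@4 c2@10, authorship ...1.....2
After op 3 (insert('x')): buffer="oxxexbitneex" (len 12), cursors c1@5 c2@12, authorship ...11.....22
After op 4 (move_left): buffer="oxxexbitneex" (len 12), cursors c1@4 c2@11, authorship ...11.....22
After op 5 (insert('d')): buffer="oxxedxbitneedx" (len 14), cursors c1@5 c2@13, authorship ...111.....222
After op 6 (delete): buffer="oxxexbitneex" (len 12), cursors c1@4 c2@11, authorship ...11.....22
After op 7 (add_cursor(9)): buffer="oxxexbitneex" (len 12), cursors c1@4 c3@9 c2@11, authorship ...11.....22
After op 8 (move_right): buffer="oxxexbitneex" (len 12), cursors c1@5 c3@10 c2@12, authorship ...11.....22
Authorship (.=original, N=cursor N): . . . 1 1 . . . . . 2 2
Index 4: author = 1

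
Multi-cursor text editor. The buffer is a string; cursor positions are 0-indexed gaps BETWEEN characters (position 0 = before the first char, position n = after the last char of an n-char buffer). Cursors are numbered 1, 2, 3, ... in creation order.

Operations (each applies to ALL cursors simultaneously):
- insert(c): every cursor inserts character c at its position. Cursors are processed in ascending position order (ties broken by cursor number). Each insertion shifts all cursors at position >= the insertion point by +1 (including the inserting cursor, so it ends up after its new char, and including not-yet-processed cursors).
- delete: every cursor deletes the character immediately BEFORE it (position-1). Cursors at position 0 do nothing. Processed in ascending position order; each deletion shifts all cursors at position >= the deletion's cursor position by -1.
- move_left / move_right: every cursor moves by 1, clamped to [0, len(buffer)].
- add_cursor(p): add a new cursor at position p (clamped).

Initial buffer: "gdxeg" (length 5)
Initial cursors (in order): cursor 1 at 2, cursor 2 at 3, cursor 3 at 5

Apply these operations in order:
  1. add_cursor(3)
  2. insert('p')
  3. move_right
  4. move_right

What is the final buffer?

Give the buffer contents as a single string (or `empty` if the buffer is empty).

After op 1 (add_cursor(3)): buffer="gdxeg" (len 5), cursors c1@2 c2@3 c4@3 c3@5, authorship .....
After op 2 (insert('p')): buffer="gdpxppegp" (len 9), cursors c1@3 c2@6 c4@6 c3@9, authorship ..1.24..3
After op 3 (move_right): buffer="gdpxppegp" (len 9), cursors c1@4 c2@7 c4@7 c3@9, authorship ..1.24..3
After op 4 (move_right): buffer="gdpxppegp" (len 9), cursors c1@5 c2@8 c4@8 c3@9, authorship ..1.24..3

Answer: gdpxppegp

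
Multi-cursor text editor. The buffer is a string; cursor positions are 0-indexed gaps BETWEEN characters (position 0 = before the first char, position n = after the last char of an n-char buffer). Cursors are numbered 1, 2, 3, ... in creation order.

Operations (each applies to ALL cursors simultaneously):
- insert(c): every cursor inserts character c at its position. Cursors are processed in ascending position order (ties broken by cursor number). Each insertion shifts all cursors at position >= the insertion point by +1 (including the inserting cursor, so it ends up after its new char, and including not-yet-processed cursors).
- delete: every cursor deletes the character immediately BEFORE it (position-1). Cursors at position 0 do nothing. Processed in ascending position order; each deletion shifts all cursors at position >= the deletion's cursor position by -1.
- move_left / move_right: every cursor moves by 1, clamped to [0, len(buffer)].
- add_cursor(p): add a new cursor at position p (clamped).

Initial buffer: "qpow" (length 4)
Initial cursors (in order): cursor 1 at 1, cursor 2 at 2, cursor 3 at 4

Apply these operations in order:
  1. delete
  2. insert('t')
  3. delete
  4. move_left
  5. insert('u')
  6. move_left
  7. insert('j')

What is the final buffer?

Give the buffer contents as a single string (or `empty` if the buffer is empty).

After op 1 (delete): buffer="o" (len 1), cursors c1@0 c2@0 c3@1, authorship .
After op 2 (insert('t')): buffer="ttot" (len 4), cursors c1@2 c2@2 c3@4, authorship 12.3
After op 3 (delete): buffer="o" (len 1), cursors c1@0 c2@0 c3@1, authorship .
After op 4 (move_left): buffer="o" (len 1), cursors c1@0 c2@0 c3@0, authorship .
After op 5 (insert('u')): buffer="uuuo" (len 4), cursors c1@3 c2@3 c3@3, authorship 123.
After op 6 (move_left): buffer="uuuo" (len 4), cursors c1@2 c2@2 c3@2, authorship 123.
After op 7 (insert('j')): buffer="uujjjuo" (len 7), cursors c1@5 c2@5 c3@5, authorship 121233.

Answer: uujjjuo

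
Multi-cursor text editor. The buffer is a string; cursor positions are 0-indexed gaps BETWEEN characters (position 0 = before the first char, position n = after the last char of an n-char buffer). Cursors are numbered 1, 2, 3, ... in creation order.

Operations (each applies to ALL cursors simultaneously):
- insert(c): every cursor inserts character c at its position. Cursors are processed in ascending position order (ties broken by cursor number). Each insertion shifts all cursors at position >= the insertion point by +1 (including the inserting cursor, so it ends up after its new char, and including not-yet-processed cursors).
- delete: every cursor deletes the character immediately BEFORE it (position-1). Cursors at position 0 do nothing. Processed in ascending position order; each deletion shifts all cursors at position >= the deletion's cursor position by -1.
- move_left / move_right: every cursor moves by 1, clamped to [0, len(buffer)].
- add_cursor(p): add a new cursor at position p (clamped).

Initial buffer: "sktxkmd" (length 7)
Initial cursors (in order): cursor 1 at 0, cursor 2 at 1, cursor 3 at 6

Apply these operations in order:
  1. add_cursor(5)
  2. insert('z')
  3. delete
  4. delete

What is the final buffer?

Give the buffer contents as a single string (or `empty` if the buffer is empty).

Answer: ktxd

Derivation:
After op 1 (add_cursor(5)): buffer="sktxkmd" (len 7), cursors c1@0 c2@1 c4@5 c3@6, authorship .......
After op 2 (insert('z')): buffer="zszktxkzmzd" (len 11), cursors c1@1 c2@3 c4@8 c3@10, authorship 1.2....4.3.
After op 3 (delete): buffer="sktxkmd" (len 7), cursors c1@0 c2@1 c4@5 c3@6, authorship .......
After op 4 (delete): buffer="ktxd" (len 4), cursors c1@0 c2@0 c3@3 c4@3, authorship ....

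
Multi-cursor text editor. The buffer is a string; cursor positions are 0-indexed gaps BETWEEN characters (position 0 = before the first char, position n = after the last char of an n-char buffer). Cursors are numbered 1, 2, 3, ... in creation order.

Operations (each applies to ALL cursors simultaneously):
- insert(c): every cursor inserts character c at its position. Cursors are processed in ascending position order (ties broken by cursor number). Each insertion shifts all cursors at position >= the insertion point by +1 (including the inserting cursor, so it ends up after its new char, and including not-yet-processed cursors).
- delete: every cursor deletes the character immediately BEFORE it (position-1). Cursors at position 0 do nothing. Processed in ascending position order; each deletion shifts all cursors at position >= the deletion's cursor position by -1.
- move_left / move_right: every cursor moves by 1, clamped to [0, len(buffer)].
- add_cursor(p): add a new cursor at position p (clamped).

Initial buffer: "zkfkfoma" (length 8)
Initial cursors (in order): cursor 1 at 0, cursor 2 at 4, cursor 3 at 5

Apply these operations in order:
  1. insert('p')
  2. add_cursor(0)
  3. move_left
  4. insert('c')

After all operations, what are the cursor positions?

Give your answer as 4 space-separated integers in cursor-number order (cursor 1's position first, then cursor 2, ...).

After op 1 (insert('p')): buffer="pzkfkpfpoma" (len 11), cursors c1@1 c2@6 c3@8, authorship 1....2.3...
After op 2 (add_cursor(0)): buffer="pzkfkpfpoma" (len 11), cursors c4@0 c1@1 c2@6 c3@8, authorship 1....2.3...
After op 3 (move_left): buffer="pzkfkpfpoma" (len 11), cursors c1@0 c4@0 c2@5 c3@7, authorship 1....2.3...
After op 4 (insert('c')): buffer="ccpzkfkcpfcpoma" (len 15), cursors c1@2 c4@2 c2@8 c3@11, authorship 141....22.33...

Answer: 2 8 11 2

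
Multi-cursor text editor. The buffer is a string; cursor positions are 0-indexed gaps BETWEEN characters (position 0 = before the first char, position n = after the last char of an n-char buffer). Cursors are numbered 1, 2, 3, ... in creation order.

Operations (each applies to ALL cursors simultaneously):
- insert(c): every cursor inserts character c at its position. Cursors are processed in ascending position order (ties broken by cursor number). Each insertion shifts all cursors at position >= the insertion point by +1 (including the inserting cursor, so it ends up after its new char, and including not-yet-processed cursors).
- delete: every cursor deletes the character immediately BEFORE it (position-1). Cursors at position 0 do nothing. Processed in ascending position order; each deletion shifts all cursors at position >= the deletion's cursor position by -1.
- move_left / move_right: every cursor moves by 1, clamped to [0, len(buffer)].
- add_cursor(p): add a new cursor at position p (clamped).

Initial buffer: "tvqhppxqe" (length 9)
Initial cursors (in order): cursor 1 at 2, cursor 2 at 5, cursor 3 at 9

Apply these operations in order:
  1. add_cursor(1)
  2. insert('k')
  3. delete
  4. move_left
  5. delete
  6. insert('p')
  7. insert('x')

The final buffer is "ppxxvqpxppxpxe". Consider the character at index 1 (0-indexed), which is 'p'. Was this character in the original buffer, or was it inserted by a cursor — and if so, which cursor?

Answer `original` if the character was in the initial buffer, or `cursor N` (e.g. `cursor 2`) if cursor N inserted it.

After op 1 (add_cursor(1)): buffer="tvqhppxqe" (len 9), cursors c4@1 c1@2 c2@5 c3@9, authorship .........
After op 2 (insert('k')): buffer="tkvkqhpkpxqek" (len 13), cursors c4@2 c1@4 c2@8 c3@13, authorship .4.1...2....3
After op 3 (delete): buffer="tvqhppxqe" (len 9), cursors c4@1 c1@2 c2@5 c3@9, authorship .........
After op 4 (move_left): buffer="tvqhppxqe" (len 9), cursors c4@0 c1@1 c2@4 c3@8, authorship .........
After op 5 (delete): buffer="vqppxe" (len 6), cursors c1@0 c4@0 c2@2 c3@5, authorship ......
After op 6 (insert('p')): buffer="ppvqpppxpe" (len 10), cursors c1@2 c4@2 c2@5 c3@9, authorship 14..2...3.
After op 7 (insert('x')): buffer="ppxxvqpxppxpxe" (len 14), cursors c1@4 c4@4 c2@8 c3@13, authorship 1414..22...33.
Authorship (.=original, N=cursor N): 1 4 1 4 . . 2 2 . . . 3 3 .
Index 1: author = 4

Answer: cursor 4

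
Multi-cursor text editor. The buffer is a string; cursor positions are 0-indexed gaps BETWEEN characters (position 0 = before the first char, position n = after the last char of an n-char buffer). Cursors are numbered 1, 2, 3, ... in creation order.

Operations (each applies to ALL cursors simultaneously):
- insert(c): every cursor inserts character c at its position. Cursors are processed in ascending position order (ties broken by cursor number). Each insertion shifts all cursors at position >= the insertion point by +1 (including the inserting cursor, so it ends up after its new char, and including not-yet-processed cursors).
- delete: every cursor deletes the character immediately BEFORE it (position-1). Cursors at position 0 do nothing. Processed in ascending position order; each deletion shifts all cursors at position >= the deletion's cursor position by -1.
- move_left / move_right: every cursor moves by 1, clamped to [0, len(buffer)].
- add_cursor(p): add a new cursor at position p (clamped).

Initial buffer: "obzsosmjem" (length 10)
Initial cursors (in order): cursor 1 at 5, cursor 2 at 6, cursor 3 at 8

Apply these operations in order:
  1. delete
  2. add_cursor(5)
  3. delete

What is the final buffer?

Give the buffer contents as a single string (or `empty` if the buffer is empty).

After op 1 (delete): buffer="obzsmem" (len 7), cursors c1@4 c2@4 c3@5, authorship .......
After op 2 (add_cursor(5)): buffer="obzsmem" (len 7), cursors c1@4 c2@4 c3@5 c4@5, authorship .......
After op 3 (delete): buffer="oem" (len 3), cursors c1@1 c2@1 c3@1 c4@1, authorship ...

Answer: oem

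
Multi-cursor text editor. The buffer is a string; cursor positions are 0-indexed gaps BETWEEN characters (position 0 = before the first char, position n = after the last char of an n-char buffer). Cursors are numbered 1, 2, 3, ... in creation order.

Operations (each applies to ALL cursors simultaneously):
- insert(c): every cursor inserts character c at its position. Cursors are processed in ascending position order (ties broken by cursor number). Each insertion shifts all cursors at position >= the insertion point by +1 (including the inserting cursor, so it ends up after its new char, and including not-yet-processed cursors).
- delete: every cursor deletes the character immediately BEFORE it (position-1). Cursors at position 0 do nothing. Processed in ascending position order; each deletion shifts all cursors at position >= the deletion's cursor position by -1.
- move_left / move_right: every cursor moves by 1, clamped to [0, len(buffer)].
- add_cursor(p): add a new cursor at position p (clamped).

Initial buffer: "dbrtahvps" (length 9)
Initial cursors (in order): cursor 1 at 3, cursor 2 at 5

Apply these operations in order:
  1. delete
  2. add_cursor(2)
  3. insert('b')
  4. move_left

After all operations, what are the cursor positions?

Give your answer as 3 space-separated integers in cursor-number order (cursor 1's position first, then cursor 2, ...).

Answer: 3 5 3

Derivation:
After op 1 (delete): buffer="dbthvps" (len 7), cursors c1@2 c2@3, authorship .......
After op 2 (add_cursor(2)): buffer="dbthvps" (len 7), cursors c1@2 c3@2 c2@3, authorship .......
After op 3 (insert('b')): buffer="dbbbtbhvps" (len 10), cursors c1@4 c3@4 c2@6, authorship ..13.2....
After op 4 (move_left): buffer="dbbbtbhvps" (len 10), cursors c1@3 c3@3 c2@5, authorship ..13.2....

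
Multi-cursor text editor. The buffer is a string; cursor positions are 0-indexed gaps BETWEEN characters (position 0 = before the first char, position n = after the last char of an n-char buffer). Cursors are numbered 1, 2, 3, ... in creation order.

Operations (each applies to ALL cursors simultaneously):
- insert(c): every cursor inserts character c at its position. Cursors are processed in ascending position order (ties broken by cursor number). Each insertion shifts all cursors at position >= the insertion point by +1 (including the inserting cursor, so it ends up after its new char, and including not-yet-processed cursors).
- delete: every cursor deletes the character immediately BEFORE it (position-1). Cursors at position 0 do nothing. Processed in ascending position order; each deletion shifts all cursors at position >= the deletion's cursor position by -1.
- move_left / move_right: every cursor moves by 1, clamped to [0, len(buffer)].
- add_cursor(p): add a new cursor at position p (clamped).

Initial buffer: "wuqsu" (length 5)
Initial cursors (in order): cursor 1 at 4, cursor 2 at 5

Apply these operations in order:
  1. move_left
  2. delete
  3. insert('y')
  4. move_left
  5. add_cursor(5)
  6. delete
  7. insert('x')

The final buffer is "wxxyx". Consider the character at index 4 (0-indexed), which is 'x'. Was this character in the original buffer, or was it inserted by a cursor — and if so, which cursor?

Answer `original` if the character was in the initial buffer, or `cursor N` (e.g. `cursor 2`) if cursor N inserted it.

After op 1 (move_left): buffer="wuqsu" (len 5), cursors c1@3 c2@4, authorship .....
After op 2 (delete): buffer="wuu" (len 3), cursors c1@2 c2@2, authorship ...
After op 3 (insert('y')): buffer="wuyyu" (len 5), cursors c1@4 c2@4, authorship ..12.
After op 4 (move_left): buffer="wuyyu" (len 5), cursors c1@3 c2@3, authorship ..12.
After op 5 (add_cursor(5)): buffer="wuyyu" (len 5), cursors c1@3 c2@3 c3@5, authorship ..12.
After op 6 (delete): buffer="wy" (len 2), cursors c1@1 c2@1 c3@2, authorship .2
After op 7 (insert('x')): buffer="wxxyx" (len 5), cursors c1@3 c2@3 c3@5, authorship .1223
Authorship (.=original, N=cursor N): . 1 2 2 3
Index 4: author = 3

Answer: cursor 3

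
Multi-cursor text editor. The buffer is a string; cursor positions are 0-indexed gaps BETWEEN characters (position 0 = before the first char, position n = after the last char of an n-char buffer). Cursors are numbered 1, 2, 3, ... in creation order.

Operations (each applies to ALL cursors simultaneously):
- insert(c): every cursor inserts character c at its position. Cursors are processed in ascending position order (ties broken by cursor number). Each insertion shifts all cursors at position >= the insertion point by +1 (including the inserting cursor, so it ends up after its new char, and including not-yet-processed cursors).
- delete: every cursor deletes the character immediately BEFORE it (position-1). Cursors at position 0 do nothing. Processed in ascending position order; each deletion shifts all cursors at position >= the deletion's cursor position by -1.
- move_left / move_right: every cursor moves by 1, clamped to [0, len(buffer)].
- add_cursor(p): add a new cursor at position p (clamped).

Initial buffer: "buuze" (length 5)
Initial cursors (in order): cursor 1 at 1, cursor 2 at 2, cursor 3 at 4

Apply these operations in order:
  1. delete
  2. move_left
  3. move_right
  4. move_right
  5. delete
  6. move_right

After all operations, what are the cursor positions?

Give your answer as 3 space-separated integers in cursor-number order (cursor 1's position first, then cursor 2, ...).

After op 1 (delete): buffer="ue" (len 2), cursors c1@0 c2@0 c3@1, authorship ..
After op 2 (move_left): buffer="ue" (len 2), cursors c1@0 c2@0 c3@0, authorship ..
After op 3 (move_right): buffer="ue" (len 2), cursors c1@1 c2@1 c3@1, authorship ..
After op 4 (move_right): buffer="ue" (len 2), cursors c1@2 c2@2 c3@2, authorship ..
After op 5 (delete): buffer="" (len 0), cursors c1@0 c2@0 c3@0, authorship 
After op 6 (move_right): buffer="" (len 0), cursors c1@0 c2@0 c3@0, authorship 

Answer: 0 0 0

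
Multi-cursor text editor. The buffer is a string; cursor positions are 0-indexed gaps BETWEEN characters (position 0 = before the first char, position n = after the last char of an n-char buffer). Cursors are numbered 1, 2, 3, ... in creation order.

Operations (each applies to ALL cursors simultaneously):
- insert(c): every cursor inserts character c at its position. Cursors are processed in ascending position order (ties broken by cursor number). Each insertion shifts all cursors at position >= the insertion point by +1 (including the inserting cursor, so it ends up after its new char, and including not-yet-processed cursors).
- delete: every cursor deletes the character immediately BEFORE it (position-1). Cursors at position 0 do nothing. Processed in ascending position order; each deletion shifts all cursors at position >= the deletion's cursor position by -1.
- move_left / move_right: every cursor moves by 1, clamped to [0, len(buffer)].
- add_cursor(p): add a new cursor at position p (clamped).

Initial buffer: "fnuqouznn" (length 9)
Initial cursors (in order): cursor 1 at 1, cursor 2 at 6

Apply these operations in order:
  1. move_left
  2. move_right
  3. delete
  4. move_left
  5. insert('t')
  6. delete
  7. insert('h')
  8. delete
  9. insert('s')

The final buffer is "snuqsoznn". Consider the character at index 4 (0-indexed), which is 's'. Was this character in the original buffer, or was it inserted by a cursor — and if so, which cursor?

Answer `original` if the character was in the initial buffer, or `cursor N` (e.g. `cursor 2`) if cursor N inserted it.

Answer: cursor 2

Derivation:
After op 1 (move_left): buffer="fnuqouznn" (len 9), cursors c1@0 c2@5, authorship .........
After op 2 (move_right): buffer="fnuqouznn" (len 9), cursors c1@1 c2@6, authorship .........
After op 3 (delete): buffer="nuqoznn" (len 7), cursors c1@0 c2@4, authorship .......
After op 4 (move_left): buffer="nuqoznn" (len 7), cursors c1@0 c2@3, authorship .......
After op 5 (insert('t')): buffer="tnuqtoznn" (len 9), cursors c1@1 c2@5, authorship 1...2....
After op 6 (delete): buffer="nuqoznn" (len 7), cursors c1@0 c2@3, authorship .......
After op 7 (insert('h')): buffer="hnuqhoznn" (len 9), cursors c1@1 c2@5, authorship 1...2....
After op 8 (delete): buffer="nuqoznn" (len 7), cursors c1@0 c2@3, authorship .......
After op 9 (insert('s')): buffer="snuqsoznn" (len 9), cursors c1@1 c2@5, authorship 1...2....
Authorship (.=original, N=cursor N): 1 . . . 2 . . . .
Index 4: author = 2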